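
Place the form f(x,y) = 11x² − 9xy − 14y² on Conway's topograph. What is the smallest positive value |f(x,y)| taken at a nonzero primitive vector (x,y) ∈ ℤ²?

descent: ρ → (-14,9,11)  [lands on river]
river: ρ → (11,13,-12)
river: ρ → (-12,11,12)
river: ρ → (12,13,-11)
river: ρ → (-11,9,14)
river: ρ → (14,19,-6)
river: ρ → (-6,17,17)
river: ρ → (17,17,-6)
river: ρ → (-6,19,14)
river: ρ → (14,9,-11)
river: ρ → (-11,13,12)
river: ρ → (12,11,-12)
river: ρ → (-12,13,11)
river: ρ → (11,9,-14)
river: ρ → (-14,19,6)
river: ρ → (6,17,-17)
river: ρ → (-17,17,6)
river: ρ → (6,19,-14)
closes: descent 1, river 18
min |a| on river = 6

6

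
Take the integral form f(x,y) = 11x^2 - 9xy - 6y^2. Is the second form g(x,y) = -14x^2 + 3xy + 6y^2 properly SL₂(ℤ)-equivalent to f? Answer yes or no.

D₁ = 345, D₂ = 345
river cycle of f (length 10): (-6, 9, 11), (11, 13, -4), (-4, 11, 14), (14, 17, -1), (-1, 17, 14), (14, 11, -4), (-4, 13, 11), (11, 9, -6), (-6, 15, 5), (5, 15, -6)
river cycle of g (length 10): (6, 9, -11), (-11, 13, 4), (4, 11, -14), (-14, 17, 1), (1, 17, -14), (-14, 11, 4), (4, 13, -11), (-11, 9, 6), (6, 15, -5), (-5, 15, 6)
cycles differ ⇒ inequivalent

no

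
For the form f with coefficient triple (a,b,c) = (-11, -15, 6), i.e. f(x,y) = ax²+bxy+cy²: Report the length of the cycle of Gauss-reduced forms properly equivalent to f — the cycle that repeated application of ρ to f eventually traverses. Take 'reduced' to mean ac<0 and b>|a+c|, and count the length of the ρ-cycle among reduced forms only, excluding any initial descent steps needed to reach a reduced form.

D = 489, ⌊√D⌋ = 22
descent: ρ → (6,15,-11)  [lands on river]
river: ρ → (-11,7,10)
river: ρ → (10,13,-8)
river: ρ → (-8,19,4)
river: ρ → (4,21,-3)
river: ρ → (-3,21,4)
river: ρ → (4,19,-8)
river: ρ → (-8,13,10)
river: ρ → (10,7,-11)
river: ρ → (-11,15,6)
river: ρ → (6,21,-2)
river: ρ → (-2,19,16)
river: ρ → (16,13,-5)
river: ρ → (-5,17,10)
river: ρ → (10,3,-12)
river: ρ → (-12,21,1)
river: ρ → (1,21,-12)
river: ρ → (-12,3,10)
river: ρ → (10,17,-5)
river: ρ → (-5,13,16)
river: ρ → (16,19,-2)
river: ρ → (-2,21,6)
ρ-cycle length = 22 (tail of 1 descent step not counted)

22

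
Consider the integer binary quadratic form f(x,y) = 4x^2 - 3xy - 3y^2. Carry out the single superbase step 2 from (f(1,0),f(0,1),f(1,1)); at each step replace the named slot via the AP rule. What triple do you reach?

start (4,-3,-2) = (f(1,0),f(0,1),f(1,1))
replace slot 2: 2·(4+(-2)) − (-3) = 7 → (4,7,-2)

4,7,-2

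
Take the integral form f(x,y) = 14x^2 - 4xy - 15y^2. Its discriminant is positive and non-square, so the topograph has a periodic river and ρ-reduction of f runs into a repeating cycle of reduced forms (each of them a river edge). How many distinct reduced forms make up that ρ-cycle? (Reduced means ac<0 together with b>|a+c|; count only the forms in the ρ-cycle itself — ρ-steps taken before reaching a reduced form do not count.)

D = 856, ⌊√D⌋ = 29
descent: ρ → (-15,4,14)  [lands on river]
river: ρ → (14,24,-5)
river: ρ → (-5,26,9)
river: ρ → (9,28,-2)
river: ρ → (-2,28,9)
river: ρ → (9,26,-5)
river: ρ → (-5,24,14)
river: ρ → (14,4,-15)
river: ρ → (-15,26,3)
river: ρ → (3,28,-6)
river: ρ → (-6,20,19)
river: ρ → (19,18,-7)
river: ρ → (-7,24,10)
river: ρ → (10,16,-15)
river: ρ → (-15,14,11)
river: ρ → (11,8,-18)
river: ρ → (-18,28,1)
river: ρ → (1,28,-18)
river: ρ → (-18,8,11)
river: ρ → (11,14,-15)
river: ρ → (-15,16,10)
river: ρ → (10,24,-7)
river: ρ → (-7,18,19)
river: ρ → (19,20,-6)
river: ρ → (-6,28,3)
river: ρ → (3,26,-15)
ρ-cycle length = 26 (tail of 1 descent step not counted)

26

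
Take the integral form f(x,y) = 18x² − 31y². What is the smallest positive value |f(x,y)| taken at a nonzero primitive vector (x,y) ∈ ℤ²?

descent: ρ → (-31,0,18)
descent: ρ → (18,36,-13)  [lands on river]
river: ρ → (-13,42,9)
river: ρ → (9,30,-37)
river: ρ → (-37,44,2)
river: ρ → (2,44,-37)
river: ρ → (-37,30,9)
river: ρ → (9,42,-13)
river: ρ → (-13,36,18)
closes: descent 2, river 8
min |a| on river = 2

2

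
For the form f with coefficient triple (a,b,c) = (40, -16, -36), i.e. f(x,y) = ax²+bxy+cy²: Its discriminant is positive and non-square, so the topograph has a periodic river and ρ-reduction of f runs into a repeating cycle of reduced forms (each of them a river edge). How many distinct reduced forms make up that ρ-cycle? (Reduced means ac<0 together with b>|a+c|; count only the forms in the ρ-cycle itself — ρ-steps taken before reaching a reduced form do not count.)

D = 6016, ⌊√D⌋ = 77
descent: ρ → (-36,16,40)  [lands on river]
river: ρ → (40,64,-12)
river: ρ → (-12,56,60)
river: ρ → (60,64,-8)
river: ρ → (-8,64,60)
river: ρ → (60,56,-12)
river: ρ → (-12,64,40)
river: ρ → (40,16,-36)
river: ρ → (-36,56,20)
river: ρ → (20,64,-24)
river: ρ → (-24,32,52)
river: ρ → (52,72,-4)
river: ρ → (-4,72,52)
river: ρ → (52,32,-24)
river: ρ → (-24,64,20)
river: ρ → (20,56,-36)
ρ-cycle length = 16 (tail of 1 descent step not counted)

16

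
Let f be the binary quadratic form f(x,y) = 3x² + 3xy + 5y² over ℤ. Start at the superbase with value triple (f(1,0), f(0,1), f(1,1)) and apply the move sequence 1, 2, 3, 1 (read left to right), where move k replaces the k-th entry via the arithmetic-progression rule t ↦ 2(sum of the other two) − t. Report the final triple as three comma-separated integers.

start (3,5,11) = (f(1,0),f(0,1),f(1,1))
replace slot 1: 2·(5+11) − 3 = 29 → (29,5,11)
replace slot 2: 2·(29+11) − 5 = 75 → (29,75,11)
replace slot 3: 2·(29+75) − 11 = 197 → (29,75,197)
replace slot 1: 2·(75+197) − 29 = 515 → (515,75,197)

515,75,197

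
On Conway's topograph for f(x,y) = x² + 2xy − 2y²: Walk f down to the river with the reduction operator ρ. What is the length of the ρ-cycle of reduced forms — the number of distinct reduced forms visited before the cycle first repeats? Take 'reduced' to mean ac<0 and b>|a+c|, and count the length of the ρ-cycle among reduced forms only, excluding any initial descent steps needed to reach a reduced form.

D = 12, ⌊√D⌋ = 3
river: ρ → (-2,2,1)
river: ρ → (1,2,-2)
ρ-cycle length = 2 (tail of 0 descent steps not counted)

2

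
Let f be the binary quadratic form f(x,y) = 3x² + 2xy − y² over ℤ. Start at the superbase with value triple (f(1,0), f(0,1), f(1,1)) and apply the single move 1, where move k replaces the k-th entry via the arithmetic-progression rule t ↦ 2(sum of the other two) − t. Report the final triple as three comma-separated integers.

start (3,-1,4) = (f(1,0),f(0,1),f(1,1))
replace slot 1: 2·((-1)+4) − 3 = 3 → (3,-1,4)

3,-1,4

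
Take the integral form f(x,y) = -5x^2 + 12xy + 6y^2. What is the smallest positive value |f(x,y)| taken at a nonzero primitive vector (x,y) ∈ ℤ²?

river: ρ → (6,12,-5)
river: ρ → (-5,8,10)
river: ρ → (10,12,-3)
river: ρ → (-3,12,10)
river: ρ → (10,8,-5)
river: ρ → (-5,12,6)
closes: descent 0, river 6
min |a| on river = 3

3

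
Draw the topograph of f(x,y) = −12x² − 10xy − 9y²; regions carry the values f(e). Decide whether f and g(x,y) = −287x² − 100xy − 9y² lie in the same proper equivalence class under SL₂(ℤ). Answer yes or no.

D₁ = -332, D₂ = -332
f is negative-definite; reduce −f:
−f: flip: (12,10,9)→(9,-10,12)
−f: translate: b→8 (≡-10 mod 18), so (9,-10,12)→(9,8,11)
−f: reduced (well bottom): (9,8,11) with a≤c, −a<b≤a
flip sign back: reduced form of f is (-9,-8,-11)
g is negative-definite; reduce −g:
−g: flip: (287,100,9)→(9,-100,287)
−g: translate: b→8 (≡-100 mod 18), so (9,-100,287)→(9,8,11)
−g: reduced (well bottom): (9,8,11) with a≤c, −a<b≤a
flip sign back: reduced form of g is (-9,-8,-11)
reduced forms (-9, -8, -11) vs (-9, -8, -11) ⇒ equivalent

yes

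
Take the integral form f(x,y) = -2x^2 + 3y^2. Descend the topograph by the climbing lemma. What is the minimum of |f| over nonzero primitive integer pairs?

descent: ρ → (3,0,-2)
descent: ρ → (-2,4,1)  [lands on river]
river: ρ → (1,4,-2)
closes: descent 2, river 2
min |a| on river = 1

1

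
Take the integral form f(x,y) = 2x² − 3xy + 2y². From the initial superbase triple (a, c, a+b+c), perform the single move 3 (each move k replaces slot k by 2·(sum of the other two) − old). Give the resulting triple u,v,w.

start (2,2,1) = (f(1,0),f(0,1),f(1,1))
replace slot 3: 2·(2+2) − 1 = 7 → (2,2,7)

2,2,7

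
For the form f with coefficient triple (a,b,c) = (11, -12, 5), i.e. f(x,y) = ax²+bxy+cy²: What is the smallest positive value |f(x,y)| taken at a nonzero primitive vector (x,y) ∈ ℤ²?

translate: b→10 (≡-12 mod 22), so (11,-12,5)→(11,10,4)
flip: (11,10,4)→(4,-10,11)
translate: b→-2 (≡-10 mod 8), so (4,-10,11)→(4,-2,5)
reduced (well bottom): (4,-2,5) with a≤c, −a<b≤a
well minimum = a = 4

4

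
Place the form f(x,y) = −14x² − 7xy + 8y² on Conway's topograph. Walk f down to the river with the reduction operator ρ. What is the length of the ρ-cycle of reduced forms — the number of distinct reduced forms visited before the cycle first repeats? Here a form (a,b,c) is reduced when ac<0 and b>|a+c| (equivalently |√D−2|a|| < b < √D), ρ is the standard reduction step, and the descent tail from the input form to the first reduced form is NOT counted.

D = 497, ⌊√D⌋ = 22
descent: ρ → (8,7,-14)  [lands on river]
river: ρ → (-14,21,1)
river: ρ → (1,21,-14)
river: ρ → (-14,7,8)
river: ρ → (8,9,-13)
river: ρ → (-13,17,4)
river: ρ → (4,15,-17)
river: ρ → (-17,19,2)
river: ρ → (2,21,-7)
river: ρ → (-7,21,2)
river: ρ → (2,19,-17)
river: ρ → (-17,15,4)
river: ρ → (4,17,-13)
river: ρ → (-13,9,8)
ρ-cycle length = 14 (tail of 1 descent step not counted)

14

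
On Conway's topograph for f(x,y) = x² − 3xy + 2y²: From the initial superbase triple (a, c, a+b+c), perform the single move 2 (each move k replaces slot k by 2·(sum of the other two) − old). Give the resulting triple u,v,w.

start (1,2,0) = (f(1,0),f(0,1),f(1,1))
replace slot 2: 2·(1+0) − 2 = 0 → (1,0,0)

1,0,0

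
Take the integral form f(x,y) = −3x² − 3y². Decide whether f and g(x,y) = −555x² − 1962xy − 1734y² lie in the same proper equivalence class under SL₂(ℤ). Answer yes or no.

D₁ = -36, D₂ = -36
f is negative-definite; reduce −f:
−f: reduced (well bottom): (3,0,3) with a≤c, −a<b≤a
flip sign back: reduced form of f is (-3,0,-3)
g is negative-definite; reduce −g:
−g: translate: b→-258 (≡1962 mod 1110), so (555,1962,1734)→(555,-258,30)
−g: flip: (555,-258,30)→(30,258,555)
−g: translate: b→18 (≡258 mod 60), so (30,258,555)→(30,18,3)
−g: flip: (30,18,3)→(3,-18,30)
−g: translate: b→0 (≡-18 mod 6), so (3,-18,30)→(3,0,3)
−g: reduced (well bottom): (3,0,3) with a≤c, −a<b≤a
flip sign back: reduced form of g is (-3,0,-3)
reduced forms (-3, 0, -3) vs (-3, 0, -3) ⇒ equivalent

yes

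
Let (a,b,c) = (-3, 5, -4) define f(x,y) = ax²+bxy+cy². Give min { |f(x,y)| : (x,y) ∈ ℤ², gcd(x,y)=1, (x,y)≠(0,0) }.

translate: b→1 (≡-5 mod 6), so (3,-5,4)→(3,1,2)
flip: (3,1,2)→(2,-1,3)
reduced (well bottom): (2,-1,3) with a≤c, −a<b≤a
well minimum |f| = |-2| = 2 (negative-definite)

2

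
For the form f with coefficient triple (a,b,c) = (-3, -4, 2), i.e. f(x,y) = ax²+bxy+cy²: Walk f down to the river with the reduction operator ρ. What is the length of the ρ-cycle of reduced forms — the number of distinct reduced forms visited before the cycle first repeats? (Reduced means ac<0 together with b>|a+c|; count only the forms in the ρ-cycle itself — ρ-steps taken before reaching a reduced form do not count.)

D = 40, ⌊√D⌋ = 6
descent: ρ → (2,4,-3)  [lands on river]
river: ρ → (-3,2,3)
river: ρ → (3,4,-2)
river: ρ → (-2,4,3)
river: ρ → (3,2,-3)
river: ρ → (-3,4,2)
ρ-cycle length = 6 (tail of 1 descent step not counted)

6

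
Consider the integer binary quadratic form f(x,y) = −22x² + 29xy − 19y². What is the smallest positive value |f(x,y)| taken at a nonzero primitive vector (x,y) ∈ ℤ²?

translate: b→15 (≡-29 mod 44), so (22,-29,19)→(22,15,12)
flip: (22,15,12)→(12,-15,22)
translate: b→9 (≡-15 mod 24), so (12,-15,22)→(12,9,19)
reduced (well bottom): (12,9,19) with a≤c, −a<b≤a
well minimum |f| = |-12| = 12 (negative-definite)

12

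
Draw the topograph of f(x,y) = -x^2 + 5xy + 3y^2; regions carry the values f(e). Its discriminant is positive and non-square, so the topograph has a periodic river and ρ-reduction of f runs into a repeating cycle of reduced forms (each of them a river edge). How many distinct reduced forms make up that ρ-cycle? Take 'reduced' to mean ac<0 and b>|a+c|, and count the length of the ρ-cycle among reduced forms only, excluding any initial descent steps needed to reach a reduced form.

D = 37, ⌊√D⌋ = 6
river: ρ → (3,1,-3)
river: ρ → (-3,5,1)
river: ρ → (1,5,-3)
river: ρ → (-3,1,3)
river: ρ → (3,5,-1)
river: ρ → (-1,5,3)
ρ-cycle length = 6 (tail of 0 descent steps not counted)

6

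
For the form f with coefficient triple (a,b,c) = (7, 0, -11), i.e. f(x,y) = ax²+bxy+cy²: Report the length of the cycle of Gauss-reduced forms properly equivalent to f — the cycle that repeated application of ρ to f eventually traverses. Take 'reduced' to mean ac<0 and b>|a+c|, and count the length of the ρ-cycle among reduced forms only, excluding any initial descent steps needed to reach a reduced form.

D = 308, ⌊√D⌋ = 17
descent: ρ → (-11,0,7)
descent: ρ → (7,14,-4)  [lands on river]
river: ρ → (-4,10,13)
river: ρ → (13,16,-1)
river: ρ → (-1,16,13)
river: ρ → (13,10,-4)
river: ρ → (-4,14,7)
ρ-cycle length = 6 (tail of 2 descent steps not counted)

6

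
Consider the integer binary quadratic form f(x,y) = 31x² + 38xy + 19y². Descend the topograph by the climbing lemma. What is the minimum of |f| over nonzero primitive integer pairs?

translate: b→-24 (≡38 mod 62), so (31,38,19)→(31,-24,12)
flip: (31,-24,12)→(12,24,31)
translate: b→0 (≡24 mod 24), so (12,24,31)→(12,0,19)
reduced (well bottom): (12,0,19) with a≤c, −a<b≤a
well minimum = a = 12

12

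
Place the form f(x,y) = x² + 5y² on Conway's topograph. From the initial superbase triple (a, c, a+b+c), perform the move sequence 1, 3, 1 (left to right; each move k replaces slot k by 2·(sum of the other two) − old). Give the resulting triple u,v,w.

start (1,5,6) = (f(1,0),f(0,1),f(1,1))
replace slot 1: 2·(5+6) − 1 = 21 → (21,5,6)
replace slot 3: 2·(21+5) − 6 = 46 → (21,5,46)
replace slot 1: 2·(5+46) − 21 = 81 → (81,5,46)

81,5,46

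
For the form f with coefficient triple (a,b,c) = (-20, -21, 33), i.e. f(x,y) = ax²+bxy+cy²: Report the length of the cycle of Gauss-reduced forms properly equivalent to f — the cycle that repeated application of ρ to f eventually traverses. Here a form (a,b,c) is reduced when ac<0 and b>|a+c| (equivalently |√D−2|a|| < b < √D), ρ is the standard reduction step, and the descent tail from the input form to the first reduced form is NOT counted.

D = 3081, ⌊√D⌋ = 55
descent: ρ → (33,21,-20)  [lands on river]
river: ρ → (-20,19,34)
river: ρ → (34,49,-5)
river: ρ → (-5,51,24)
river: ρ → (24,45,-11)
river: ρ → (-11,43,28)
river: ρ → (28,13,-26)
river: ρ → (-26,39,15)
river: ρ → (15,51,-8)
river: ρ → (-8,45,33)
ρ-cycle length = 10 (tail of 1 descent step not counted)

10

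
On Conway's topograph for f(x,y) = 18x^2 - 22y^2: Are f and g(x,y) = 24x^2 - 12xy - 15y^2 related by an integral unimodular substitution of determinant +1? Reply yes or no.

D₁ = 1584, D₂ = 1584
river cycle of f (length 2): (18, 36, -4), (-4, 36, 18)
river cycle of g (length 8): (-15, 12, 24), (24, 36, -3), (-3, 36, 24), (24, 12, -15), (-15, 18, 21), (21, 24, -12), (-12, 24, 21), (21, 18, -15)
cycles differ ⇒ inequivalent

no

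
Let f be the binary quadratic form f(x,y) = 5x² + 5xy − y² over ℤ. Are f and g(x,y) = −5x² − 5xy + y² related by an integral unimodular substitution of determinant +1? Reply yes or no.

D₁ = 45, D₂ = 45
river cycle of f (length 2): (-1, 5, 5), (5, 5, -1)
river cycle of g (length 2): (1, 5, -5), (-5, 5, 1)
cycles differ ⇒ inequivalent

no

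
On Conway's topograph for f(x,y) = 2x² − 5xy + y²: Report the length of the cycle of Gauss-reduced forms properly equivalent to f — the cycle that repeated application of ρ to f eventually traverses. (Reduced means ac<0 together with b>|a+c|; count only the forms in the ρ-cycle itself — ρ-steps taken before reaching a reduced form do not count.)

D = 17, ⌊√D⌋ = 4
descent: ρ → (1,3,-2)  [lands on river]
river: ρ → (-2,1,2)
river: ρ → (2,3,-1)
river: ρ → (-1,3,2)
river: ρ → (2,1,-2)
river: ρ → (-2,3,1)
ρ-cycle length = 6 (tail of 1 descent step not counted)

6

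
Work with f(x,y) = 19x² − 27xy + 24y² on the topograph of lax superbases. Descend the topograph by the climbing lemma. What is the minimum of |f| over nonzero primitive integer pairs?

translate: b→11 (≡-27 mod 38), so (19,-27,24)→(19,11,16)
flip: (19,11,16)→(16,-11,19)
reduced (well bottom): (16,-11,19) with a≤c, −a<b≤a
well minimum = a = 16

16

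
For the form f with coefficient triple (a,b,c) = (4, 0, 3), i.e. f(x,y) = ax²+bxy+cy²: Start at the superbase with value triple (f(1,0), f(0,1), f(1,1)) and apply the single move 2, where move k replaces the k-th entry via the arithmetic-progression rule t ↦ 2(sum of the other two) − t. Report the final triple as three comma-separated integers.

start (4,3,7) = (f(1,0),f(0,1),f(1,1))
replace slot 2: 2·(4+7) − 3 = 19 → (4,19,7)

4,19,7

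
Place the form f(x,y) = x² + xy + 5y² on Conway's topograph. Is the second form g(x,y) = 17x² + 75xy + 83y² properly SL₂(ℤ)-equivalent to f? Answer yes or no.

D₁ = -19, D₂ = -19
f: reduced (well bottom): (1,1,5) with a≤c, −a<b≤a
g: translate: b→7 (≡75 mod 34), so (17,75,83)→(17,7,1)
g: flip: (17,7,1)→(1,-7,17)
g: translate: b→1 (≡-7 mod 2), so (1,-7,17)→(1,1,5)
g: reduced (well bottom): (1,1,5) with a≤c, −a<b≤a
reduced forms (1, 1, 5) vs (1, 1, 5) ⇒ equivalent

yes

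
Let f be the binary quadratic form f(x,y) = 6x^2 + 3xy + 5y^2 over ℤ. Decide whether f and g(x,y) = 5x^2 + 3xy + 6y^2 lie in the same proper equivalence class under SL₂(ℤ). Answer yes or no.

D₁ = -111, D₂ = -111
f: flip: (6,3,5)→(5,-3,6)
f: reduced (well bottom): (5,-3,6) with a≤c, −a<b≤a
g: reduced (well bottom): (5,3,6) with a≤c, −a<b≤a
reduced forms (5, -3, 6) vs (5, 3, 6) ⇒ inequivalent

no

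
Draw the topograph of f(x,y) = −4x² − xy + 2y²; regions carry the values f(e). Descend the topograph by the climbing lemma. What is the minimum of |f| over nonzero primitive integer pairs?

descent: ρ → (2,5,-1)  [lands on river]
river: ρ → (-1,5,2)
river: ρ → (2,3,-3)
river: ρ → (-3,3,2)
closes: descent 1, river 4
min |a| on river = 1

1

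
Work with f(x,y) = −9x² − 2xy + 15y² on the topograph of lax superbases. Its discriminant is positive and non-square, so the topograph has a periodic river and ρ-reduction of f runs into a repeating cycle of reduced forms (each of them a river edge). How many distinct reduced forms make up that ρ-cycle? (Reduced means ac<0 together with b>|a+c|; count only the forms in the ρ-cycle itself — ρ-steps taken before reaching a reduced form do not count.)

D = 544, ⌊√D⌋ = 23
descent: ρ → (15,2,-9)
descent: ρ → (-9,16,8)  [lands on river]
river: ρ → (8,16,-9)
river: ρ → (-9,20,4)
river: ρ → (4,20,-9)
ρ-cycle length = 4 (tail of 2 descent steps not counted)

4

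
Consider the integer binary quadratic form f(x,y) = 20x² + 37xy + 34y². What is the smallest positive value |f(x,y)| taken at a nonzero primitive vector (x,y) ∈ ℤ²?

translate: b→-3 (≡37 mod 40), so (20,37,34)→(20,-3,17)
flip: (20,-3,17)→(17,3,20)
reduced (well bottom): (17,3,20) with a≤c, −a<b≤a
well minimum = a = 17

17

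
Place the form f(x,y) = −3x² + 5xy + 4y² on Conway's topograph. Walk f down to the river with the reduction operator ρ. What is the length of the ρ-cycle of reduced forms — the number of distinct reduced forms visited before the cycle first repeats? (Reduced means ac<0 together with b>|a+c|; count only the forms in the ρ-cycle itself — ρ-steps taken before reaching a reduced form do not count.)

D = 73, ⌊√D⌋ = 8
river: ρ → (4,3,-4)
river: ρ → (-4,5,3)
river: ρ → (3,7,-2)
river: ρ → (-2,5,6)
river: ρ → (6,7,-1)
river: ρ → (-1,7,6)
river: ρ → (6,5,-2)
river: ρ → (-2,7,3)
river: ρ → (3,5,-4)
river: ρ → (-4,3,4)
river: ρ → (4,5,-3)
river: ρ → (-3,7,2)
river: ρ → (2,5,-6)
river: ρ → (-6,7,1)
river: ρ → (1,7,-6)
river: ρ → (-6,5,2)
river: ρ → (2,7,-3)
river: ρ → (-3,5,4)
ρ-cycle length = 18 (tail of 0 descent steps not counted)

18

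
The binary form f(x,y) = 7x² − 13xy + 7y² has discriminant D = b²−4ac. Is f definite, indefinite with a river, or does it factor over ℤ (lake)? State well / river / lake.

D = b²−4ac = (-13)² − 4·7·7 = -27
D < 0 ⇒ definite ⇒ every region one sign ⇒ single well

well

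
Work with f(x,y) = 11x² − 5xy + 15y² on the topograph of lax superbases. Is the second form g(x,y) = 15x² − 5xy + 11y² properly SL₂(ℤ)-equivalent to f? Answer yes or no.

D₁ = -635, D₂ = -635
f: reduced (well bottom): (11,-5,15) with a≤c, −a<b≤a
g: flip: (15,-5,11)→(11,5,15)
g: reduced (well bottom): (11,5,15) with a≤c, −a<b≤a
reduced forms (11, -5, 15) vs (11, 5, 15) ⇒ inequivalent

no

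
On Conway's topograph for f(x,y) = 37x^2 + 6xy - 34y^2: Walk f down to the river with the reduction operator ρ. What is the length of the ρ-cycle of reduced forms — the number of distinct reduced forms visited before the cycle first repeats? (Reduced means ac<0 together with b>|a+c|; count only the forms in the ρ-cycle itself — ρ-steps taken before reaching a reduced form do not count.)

D = 5068, ⌊√D⌋ = 71
river: ρ → (-34,62,9)
river: ρ → (9,64,-27)
river: ρ → (-27,44,29)
river: ρ → (29,14,-42)
river: ρ → (-42,70,1)
river: ρ → (1,70,-42)
river: ρ → (-42,14,29)
river: ρ → (29,44,-27)
river: ρ → (-27,64,9)
river: ρ → (9,62,-34)
river: ρ → (-34,6,37)
river: ρ → (37,68,-3)
river: ρ → (-3,70,14)
river: ρ → (14,70,-3)
river: ρ → (-3,68,37)
river: ρ → (37,6,-34)
ρ-cycle length = 16 (tail of 0 descent steps not counted)

16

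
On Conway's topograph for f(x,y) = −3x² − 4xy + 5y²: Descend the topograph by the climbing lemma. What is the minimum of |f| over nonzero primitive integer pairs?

descent: ρ → (5,4,-3)  [lands on river]
river: ρ → (-3,8,1)
river: ρ → (1,8,-3)
river: ρ → (-3,4,5)
river: ρ → (5,6,-2)
river: ρ → (-2,6,5)
closes: descent 1, river 6
min |a| on river = 1

1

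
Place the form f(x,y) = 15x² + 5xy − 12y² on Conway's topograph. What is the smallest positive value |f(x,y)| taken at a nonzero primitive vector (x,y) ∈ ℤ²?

river: ρ → (-12,19,8)
river: ρ → (8,13,-18)
river: ρ → (-18,23,3)
river: ρ → (3,25,-10)
river: ρ → (-10,15,13)
river: ρ → (13,11,-12)
river: ρ → (-12,13,12)
river: ρ → (12,11,-13)
river: ρ → (-13,15,10)
river: ρ → (10,25,-3)
river: ρ → (-3,23,18)
river: ρ → (18,13,-8)
river: ρ → (-8,19,12)
river: ρ → (12,5,-15)
river: ρ → (-15,25,2)
river: ρ → (2,27,-2)
river: ρ → (-2,25,15)
river: ρ → (15,5,-12)
closes: descent 0, river 18
min |a| on river = 2

2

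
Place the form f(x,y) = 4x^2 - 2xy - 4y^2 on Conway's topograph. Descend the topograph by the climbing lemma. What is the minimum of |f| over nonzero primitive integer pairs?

descent: ρ → (-4,2,4)  [lands on river]
river: ρ → (4,6,-2)
river: ρ → (-2,6,4)
river: ρ → (4,2,-4)
river: ρ → (-4,6,2)
river: ρ → (2,6,-4)
closes: descent 1, river 6
min |a| on river = 2

2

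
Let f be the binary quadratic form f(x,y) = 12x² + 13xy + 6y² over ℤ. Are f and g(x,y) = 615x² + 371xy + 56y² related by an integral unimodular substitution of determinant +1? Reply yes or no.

D₁ = -119, D₂ = -119
f: translate: b→-11 (≡13 mod 24), so (12,13,6)→(12,-11,5)
f: flip: (12,-11,5)→(5,11,12)
f: translate: b→1 (≡11 mod 10), so (5,11,12)→(5,1,6)
f: reduced (well bottom): (5,1,6) with a≤c, −a<b≤a
g: flip: (615,371,56)→(56,-371,615)
g: translate: b→-35 (≡-371 mod 112), so (56,-371,615)→(56,-35,6)
g: flip: (56,-35,6)→(6,35,56)
g: translate: b→-1 (≡35 mod 12), so (6,35,56)→(6,-1,5)
g: flip: (6,-1,5)→(5,1,6)
g: reduced (well bottom): (5,1,6) with a≤c, −a<b≤a
reduced forms (5, 1, 6) vs (5, 1, 6) ⇒ equivalent

yes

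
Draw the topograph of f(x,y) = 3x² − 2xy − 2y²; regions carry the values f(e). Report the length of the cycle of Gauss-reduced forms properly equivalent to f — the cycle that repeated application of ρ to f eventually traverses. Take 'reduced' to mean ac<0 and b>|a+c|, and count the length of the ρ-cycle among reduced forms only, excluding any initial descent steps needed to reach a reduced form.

D = 28, ⌊√D⌋ = 5
descent: ρ → (-2,2,3)  [lands on river]
river: ρ → (3,4,-1)
river: ρ → (-1,4,3)
river: ρ → (3,2,-2)
ρ-cycle length = 4 (tail of 1 descent step not counted)

4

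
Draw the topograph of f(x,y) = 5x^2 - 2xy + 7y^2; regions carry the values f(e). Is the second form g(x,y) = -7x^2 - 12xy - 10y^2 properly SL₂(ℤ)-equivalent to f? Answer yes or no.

D₁ = -136, D₂ = -136
f: reduced (well bottom): (5,-2,7) with a≤c, −a<b≤a
g is negative-definite; reduce −g:
−g: translate: b→-2 (≡12 mod 14), so (7,12,10)→(7,-2,5)
−g: flip: (7,-2,5)→(5,2,7)
−g: reduced (well bottom): (5,2,7) with a≤c, −a<b≤a
flip sign back: reduced form of g is (-5,-2,-7)
reduced forms (5, -2, 7) vs (-5, -2, -7) ⇒ inequivalent

no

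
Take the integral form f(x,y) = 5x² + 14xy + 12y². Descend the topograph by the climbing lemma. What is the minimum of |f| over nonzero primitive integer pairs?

translate: b→4 (≡14 mod 10), so (5,14,12)→(5,4,3)
flip: (5,4,3)→(3,-4,5)
translate: b→2 (≡-4 mod 6), so (3,-4,5)→(3,2,4)
reduced (well bottom): (3,2,4) with a≤c, −a<b≤a
well minimum = a = 3

3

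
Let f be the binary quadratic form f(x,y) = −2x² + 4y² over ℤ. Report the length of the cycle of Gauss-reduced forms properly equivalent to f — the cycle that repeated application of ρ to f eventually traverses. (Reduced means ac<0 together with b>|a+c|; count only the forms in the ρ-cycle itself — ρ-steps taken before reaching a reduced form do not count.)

D = 32, ⌊√D⌋ = 5
descent: ρ → (4,0,-2)
descent: ρ → (-2,4,2)  [lands on river]
river: ρ → (2,4,-2)
ρ-cycle length = 2 (tail of 2 descent steps not counted)

2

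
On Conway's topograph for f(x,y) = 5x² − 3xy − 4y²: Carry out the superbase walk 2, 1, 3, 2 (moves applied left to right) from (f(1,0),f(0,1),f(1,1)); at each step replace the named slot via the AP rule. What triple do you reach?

start (5,-4,-2) = (f(1,0),f(0,1),f(1,1))
replace slot 2: 2·(5+(-2)) − (-4) = 10 → (5,10,-2)
replace slot 1: 2·(10+(-2)) − 5 = 11 → (11,10,-2)
replace slot 3: 2·(11+10) − (-2) = 44 → (11,10,44)
replace slot 2: 2·(11+44) − 10 = 100 → (11,100,44)

11,100,44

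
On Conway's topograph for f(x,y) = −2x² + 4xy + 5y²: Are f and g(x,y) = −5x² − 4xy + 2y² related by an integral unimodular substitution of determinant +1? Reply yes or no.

D₁ = 56, D₂ = 56
river cycle of f (length 4): (5, 6, -1), (-1, 6, 5), (5, 4, -2), (-2, 4, 5)
river cycle of g (length 4): (2, 4, -5), (-5, 6, 1), (1, 6, -5), (-5, 4, 2)
cycles differ ⇒ inequivalent

no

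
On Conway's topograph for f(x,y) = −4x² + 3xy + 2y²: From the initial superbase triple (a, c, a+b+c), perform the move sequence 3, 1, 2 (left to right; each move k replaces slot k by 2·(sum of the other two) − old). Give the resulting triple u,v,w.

start (-4,2,1) = (f(1,0),f(0,1),f(1,1))
replace slot 3: 2·((-4)+2) − 1 = -5 → (-4,2,-5)
replace slot 1: 2·(2+(-5)) − (-4) = -2 → (-2,2,-5)
replace slot 2: 2·((-2)+(-5)) − 2 = -16 → (-2,-16,-5)

-2,-16,-5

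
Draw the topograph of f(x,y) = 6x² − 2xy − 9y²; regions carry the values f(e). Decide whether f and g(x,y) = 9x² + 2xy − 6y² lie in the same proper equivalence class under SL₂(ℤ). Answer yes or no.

D₁ = 220, D₂ = 220
river cycle of f (length 4): (6, 10, -5), (-5, 10, 6), (6, 14, -1), (-1, 14, 6)
river cycle of g (length 4): (-6, 10, 5), (5, 10, -6), (-6, 14, 1), (1, 14, -6)
cycles differ ⇒ inequivalent

no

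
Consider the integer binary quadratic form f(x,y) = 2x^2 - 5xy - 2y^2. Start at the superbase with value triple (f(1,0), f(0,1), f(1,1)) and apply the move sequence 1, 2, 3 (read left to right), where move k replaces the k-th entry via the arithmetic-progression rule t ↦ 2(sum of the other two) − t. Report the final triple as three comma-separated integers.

start (2,-2,-5) = (f(1,0),f(0,1),f(1,1))
replace slot 1: 2·((-2)+(-5)) − 2 = -16 → (-16,-2,-5)
replace slot 2: 2·((-16)+(-5)) − (-2) = -40 → (-16,-40,-5)
replace slot 3: 2·((-16)+(-40)) − (-5) = -107 → (-16,-40,-107)

-16,-40,-107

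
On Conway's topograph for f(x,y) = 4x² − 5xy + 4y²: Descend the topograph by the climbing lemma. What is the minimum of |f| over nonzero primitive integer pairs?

translate: b→3 (≡-5 mod 8), so (4,-5,4)→(4,3,3)
flip: (4,3,3)→(3,-3,4)
translate: b→3 (≡-3 mod 6), so (3,-3,4)→(3,3,4)
reduced (well bottom): (3,3,4) with a≤c, −a<b≤a
well minimum = a = 3

3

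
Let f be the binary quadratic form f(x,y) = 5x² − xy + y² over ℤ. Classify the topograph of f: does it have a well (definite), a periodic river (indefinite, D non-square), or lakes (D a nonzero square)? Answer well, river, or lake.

D = b²−4ac = (-1)² − 4·5·1 = -19
D < 0 ⇒ definite ⇒ every region one sign ⇒ single well

well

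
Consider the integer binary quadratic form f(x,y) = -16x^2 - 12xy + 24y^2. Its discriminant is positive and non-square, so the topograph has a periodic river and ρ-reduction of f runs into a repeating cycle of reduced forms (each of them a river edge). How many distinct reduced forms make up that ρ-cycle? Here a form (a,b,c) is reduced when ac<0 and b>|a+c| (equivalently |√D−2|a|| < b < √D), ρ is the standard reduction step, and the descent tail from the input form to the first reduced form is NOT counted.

D = 1680, ⌊√D⌋ = 40
descent: ρ → (24,12,-16)  [lands on river]
river: ρ → (-16,20,20)
river: ρ → (20,20,-16)
river: ρ → (-16,12,24)
river: ρ → (24,36,-4)
river: ρ → (-4,36,24)
ρ-cycle length = 6 (tail of 1 descent step not counted)

6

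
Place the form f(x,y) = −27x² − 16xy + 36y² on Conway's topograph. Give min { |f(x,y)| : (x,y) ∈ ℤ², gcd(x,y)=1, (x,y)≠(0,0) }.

descent: ρ → (36,16,-27)  [lands on river]
river: ρ → (-27,38,25)
river: ρ → (25,62,-3)
river: ρ → (-3,64,4)
river: ρ → (4,64,-3)
river: ρ → (-3,62,25)
river: ρ → (25,38,-27)
river: ρ → (-27,16,36)
river: ρ → (36,56,-7)
river: ρ → (-7,56,36)
closes: descent 1, river 10
min |a| on river = 3

3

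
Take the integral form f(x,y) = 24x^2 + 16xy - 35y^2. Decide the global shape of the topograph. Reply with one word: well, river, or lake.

D = b²−4ac = 16² − 4·24·(-35) = 3616
D > 0 non-square ⇒ indefinite ⇒ periodic river

river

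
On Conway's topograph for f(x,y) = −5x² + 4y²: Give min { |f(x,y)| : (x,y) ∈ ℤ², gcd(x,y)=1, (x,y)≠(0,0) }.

descent: ρ → (4,8,-1)  [lands on river]
river: ρ → (-1,8,4)
closes: descent 1, river 2
min |a| on river = 1

1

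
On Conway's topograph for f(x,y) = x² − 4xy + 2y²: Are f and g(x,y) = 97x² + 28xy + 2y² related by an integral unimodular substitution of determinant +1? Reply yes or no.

D₁ = 8, D₂ = 8
river cycle of f (length 2): (-1, 2, 1), (1, 2, -1)
river cycle of g (length 2): (-1, 2, 1), (1, 2, -1)
cycles coincide ⇒ equivalent

yes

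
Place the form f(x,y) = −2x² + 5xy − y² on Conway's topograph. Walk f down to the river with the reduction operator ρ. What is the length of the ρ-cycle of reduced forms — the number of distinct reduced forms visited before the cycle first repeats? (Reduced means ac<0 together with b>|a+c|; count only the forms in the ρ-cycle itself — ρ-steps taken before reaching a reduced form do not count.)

D = 17, ⌊√D⌋ = 4
descent: ρ → (-1,3,2)  [lands on river]
river: ρ → (2,1,-2)
river: ρ → (-2,3,1)
river: ρ → (1,3,-2)
river: ρ → (-2,1,2)
river: ρ → (2,3,-1)
ρ-cycle length = 6 (tail of 1 descent step not counted)

6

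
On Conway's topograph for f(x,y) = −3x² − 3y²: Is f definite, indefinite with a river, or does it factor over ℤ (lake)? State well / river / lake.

D = b²−4ac = 0² − 4·(-3)·(-3) = -36
D < 0 ⇒ definite ⇒ every region one sign ⇒ single well

well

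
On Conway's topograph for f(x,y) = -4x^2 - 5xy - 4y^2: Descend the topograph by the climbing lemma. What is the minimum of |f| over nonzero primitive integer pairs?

translate: b→-3 (≡5 mod 8), so (4,5,4)→(4,-3,3)
flip: (4,-3,3)→(3,3,4)
reduced (well bottom): (3,3,4) with a≤c, −a<b≤a
well minimum |f| = |-3| = 3 (negative-definite)

3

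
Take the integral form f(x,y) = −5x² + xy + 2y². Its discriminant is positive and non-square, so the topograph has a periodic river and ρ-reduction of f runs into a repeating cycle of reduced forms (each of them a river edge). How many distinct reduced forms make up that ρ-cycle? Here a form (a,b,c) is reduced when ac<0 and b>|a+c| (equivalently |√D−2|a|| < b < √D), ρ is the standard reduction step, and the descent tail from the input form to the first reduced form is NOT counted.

D = 41, ⌊√D⌋ = 6
descent: ρ → (2,3,-4)  [lands on river]
river: ρ → (-4,5,1)
river: ρ → (1,5,-4)
river: ρ → (-4,3,2)
river: ρ → (2,5,-2)
river: ρ → (-2,3,4)
river: ρ → (4,5,-1)
river: ρ → (-1,5,4)
river: ρ → (4,3,-2)
river: ρ → (-2,5,2)
ρ-cycle length = 10 (tail of 1 descent step not counted)

10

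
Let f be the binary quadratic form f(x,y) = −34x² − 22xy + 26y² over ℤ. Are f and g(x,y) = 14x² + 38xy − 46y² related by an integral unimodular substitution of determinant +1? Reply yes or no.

D₁ = 4020, D₂ = 4020
river cycle of f (length 10): (26, 22, -34), (-34, 46, 14), (14, 38, -46), (-46, 54, 6), (6, 54, -46), (-46, 38, 14), (14, 46, -34), (-34, 22, 26), (26, 30, -30), (-30, 30, 26)
river cycle of g (length 10): (-46, 54, 6), (6, 54, -46), (-46, 38, 14), (14, 46, -34), (-34, 22, 26), (26, 30, -30), (-30, 30, 26), (26, 22, -34), (-34, 46, 14), (14, 38, -46)
cycles coincide ⇒ equivalent

yes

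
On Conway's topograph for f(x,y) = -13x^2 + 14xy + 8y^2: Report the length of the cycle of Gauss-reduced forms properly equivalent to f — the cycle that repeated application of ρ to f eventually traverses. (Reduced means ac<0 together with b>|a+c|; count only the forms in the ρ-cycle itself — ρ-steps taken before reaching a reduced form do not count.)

D = 612, ⌊√D⌋ = 24
river: ρ → (8,18,-9)
river: ρ → (-9,18,8)
river: ρ → (8,14,-13)
river: ρ → (-13,12,9)
river: ρ → (9,24,-1)
river: ρ → (-1,24,9)
river: ρ → (9,12,-13)
river: ρ → (-13,14,8)
ρ-cycle length = 8 (tail of 0 descent steps not counted)

8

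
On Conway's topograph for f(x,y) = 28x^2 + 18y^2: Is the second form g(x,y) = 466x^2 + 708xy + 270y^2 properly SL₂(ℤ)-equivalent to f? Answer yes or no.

D₁ = -2016, D₂ = -2016
f: flip: (28,0,18)→(18,0,28)
f: reduced (well bottom): (18,0,28) with a≤c, −a<b≤a
g: translate: b→-224 (≡708 mod 932), so (466,708,270)→(466,-224,28)
g: flip: (466,-224,28)→(28,224,466)
g: translate: b→0 (≡224 mod 56), so (28,224,466)→(28,0,18)
g: flip: (28,0,18)→(18,0,28)
g: reduced (well bottom): (18,0,28) with a≤c, −a<b≤a
reduced forms (18, 0, 28) vs (18, 0, 28) ⇒ equivalent

yes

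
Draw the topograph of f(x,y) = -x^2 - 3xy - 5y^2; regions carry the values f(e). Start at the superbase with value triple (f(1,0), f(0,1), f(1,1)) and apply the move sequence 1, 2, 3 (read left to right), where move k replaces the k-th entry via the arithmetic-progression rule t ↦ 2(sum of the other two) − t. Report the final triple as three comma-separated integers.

start (-1,-5,-9) = (f(1,0),f(0,1),f(1,1))
replace slot 1: 2·((-5)+(-9)) − (-1) = -27 → (-27,-5,-9)
replace slot 2: 2·((-27)+(-9)) − (-5) = -67 → (-27,-67,-9)
replace slot 3: 2·((-27)+(-67)) − (-9) = -179 → (-27,-67,-179)

-27,-67,-179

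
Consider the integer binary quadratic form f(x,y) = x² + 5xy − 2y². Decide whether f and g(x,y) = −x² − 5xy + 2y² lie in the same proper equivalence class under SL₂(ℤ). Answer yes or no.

D₁ = 33, D₂ = 33
river cycle of f (length 4): (-2, 3, 3), (3, 3, -2), (-2, 5, 1), (1, 5, -2)
river cycle of g (length 4): (2, 5, -1), (-1, 5, 2), (2, 3, -3), (-3, 3, 2)
cycles differ ⇒ inequivalent

no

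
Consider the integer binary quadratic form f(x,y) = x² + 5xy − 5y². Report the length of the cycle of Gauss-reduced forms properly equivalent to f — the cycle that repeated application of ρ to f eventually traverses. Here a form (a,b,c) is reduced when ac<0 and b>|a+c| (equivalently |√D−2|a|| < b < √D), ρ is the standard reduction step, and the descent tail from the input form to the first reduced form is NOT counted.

D = 45, ⌊√D⌋ = 6
river: ρ → (-5,5,1)
river: ρ → (1,5,-5)
ρ-cycle length = 2 (tail of 0 descent steps not counted)

2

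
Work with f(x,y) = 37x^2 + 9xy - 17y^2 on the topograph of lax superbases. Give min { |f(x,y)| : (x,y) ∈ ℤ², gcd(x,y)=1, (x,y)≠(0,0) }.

descent: ρ → (-17,25,29)  [lands on river]
river: ρ → (29,33,-13)
river: ρ → (-13,45,11)
river: ρ → (11,43,-17)
closes: descent 1, river 4
min |a| on river = 11

11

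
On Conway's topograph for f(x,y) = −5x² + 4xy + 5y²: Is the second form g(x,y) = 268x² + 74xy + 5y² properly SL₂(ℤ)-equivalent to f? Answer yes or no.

D₁ = 116, D₂ = 116
river cycle of f (length 10): (5, 6, -4), (-4, 10, 1), (1, 10, -4), (-4, 6, 5), (5, 4, -5), (-5, 6, 4), (4, 10, -1), (-1, 10, 4), (4, 6, -5), (-5, 4, 5)
river cycle of g (length 10): (5, 6, -4), (-4, 10, 1), (1, 10, -4), (-4, 6, 5), (5, 4, -5), (-5, 6, 4), (4, 10, -1), (-1, 10, 4), (4, 6, -5), (-5, 4, 5)
cycles coincide ⇒ equivalent

yes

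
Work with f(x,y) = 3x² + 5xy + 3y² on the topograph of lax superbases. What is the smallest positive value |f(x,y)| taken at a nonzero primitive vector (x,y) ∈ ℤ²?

translate: b→-1 (≡5 mod 6), so (3,5,3)→(3,-1,1)
flip: (3,-1,1)→(1,1,3)
reduced (well bottom): (1,1,3) with a≤c, −a<b≤a
well minimum = a = 1

1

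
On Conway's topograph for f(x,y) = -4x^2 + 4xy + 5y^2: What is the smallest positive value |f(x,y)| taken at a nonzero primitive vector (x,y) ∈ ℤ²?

river: ρ → (5,6,-3)
river: ρ → (-3,6,5)
river: ρ → (5,4,-4)
river: ρ → (-4,4,5)
closes: descent 0, river 4
min |a| on river = 3

3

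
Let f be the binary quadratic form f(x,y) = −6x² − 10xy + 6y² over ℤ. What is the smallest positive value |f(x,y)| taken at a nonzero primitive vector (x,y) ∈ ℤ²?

descent: ρ → (6,10,-6)  [lands on river]
river: ρ → (-6,14,2)
river: ρ → (2,14,-6)
river: ρ → (-6,10,6)
river: ρ → (6,14,-2)
river: ρ → (-2,14,6)
closes: descent 1, river 6
min |a| on river = 2

2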